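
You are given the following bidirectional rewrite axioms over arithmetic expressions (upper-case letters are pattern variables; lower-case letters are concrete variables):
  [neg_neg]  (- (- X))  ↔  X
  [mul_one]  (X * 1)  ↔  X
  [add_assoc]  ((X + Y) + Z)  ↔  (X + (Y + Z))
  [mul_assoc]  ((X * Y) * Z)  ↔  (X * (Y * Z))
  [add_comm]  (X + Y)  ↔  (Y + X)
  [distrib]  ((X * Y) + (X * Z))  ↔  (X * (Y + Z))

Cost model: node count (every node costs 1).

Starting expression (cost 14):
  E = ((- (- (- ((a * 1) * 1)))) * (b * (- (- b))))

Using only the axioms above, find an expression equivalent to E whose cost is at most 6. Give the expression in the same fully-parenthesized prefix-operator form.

1. [mul_one →] (a * 1)  →  a;  E = ((- (- (- (a * 1)))) * (b * (- (- b))))
2. [neg_neg →] (- (- (- (a * 1))))  →  (- (a * 1));  E = ((- (a * 1)) * (b * (- (- b))))
3. [mul_one →] (a * 1)  →  a;  E = ((- a) * (b * (- (- b))))
4. [neg_neg →] (- (- b))  →  b;  cost 6 ≤ 6, done

((- a) * (b * b))   [cost 6]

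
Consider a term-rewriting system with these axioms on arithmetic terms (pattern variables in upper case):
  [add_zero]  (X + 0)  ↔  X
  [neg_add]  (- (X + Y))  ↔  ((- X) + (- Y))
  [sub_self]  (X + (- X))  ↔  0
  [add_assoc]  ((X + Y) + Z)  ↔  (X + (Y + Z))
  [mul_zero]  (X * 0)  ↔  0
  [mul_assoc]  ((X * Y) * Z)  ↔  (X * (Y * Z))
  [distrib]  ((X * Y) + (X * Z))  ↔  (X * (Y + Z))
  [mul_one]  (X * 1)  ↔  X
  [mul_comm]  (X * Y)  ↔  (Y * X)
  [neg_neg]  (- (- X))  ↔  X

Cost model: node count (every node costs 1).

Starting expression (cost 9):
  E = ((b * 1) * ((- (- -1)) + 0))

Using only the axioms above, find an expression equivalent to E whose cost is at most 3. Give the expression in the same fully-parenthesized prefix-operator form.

step 1: add_zero (→) rewrites ((- (- -1)) + 0) into (- (- -1)), now ((b * 1) * (- (- -1)))
step 2: neg_neg (→) rewrites (- (- -1)) into -1, now ((b * 1) * -1)
step 3: mul_one (→) rewrites (b * 1) into b, reaching cost 3 (bound 3)

(b * -1)   [cost 3]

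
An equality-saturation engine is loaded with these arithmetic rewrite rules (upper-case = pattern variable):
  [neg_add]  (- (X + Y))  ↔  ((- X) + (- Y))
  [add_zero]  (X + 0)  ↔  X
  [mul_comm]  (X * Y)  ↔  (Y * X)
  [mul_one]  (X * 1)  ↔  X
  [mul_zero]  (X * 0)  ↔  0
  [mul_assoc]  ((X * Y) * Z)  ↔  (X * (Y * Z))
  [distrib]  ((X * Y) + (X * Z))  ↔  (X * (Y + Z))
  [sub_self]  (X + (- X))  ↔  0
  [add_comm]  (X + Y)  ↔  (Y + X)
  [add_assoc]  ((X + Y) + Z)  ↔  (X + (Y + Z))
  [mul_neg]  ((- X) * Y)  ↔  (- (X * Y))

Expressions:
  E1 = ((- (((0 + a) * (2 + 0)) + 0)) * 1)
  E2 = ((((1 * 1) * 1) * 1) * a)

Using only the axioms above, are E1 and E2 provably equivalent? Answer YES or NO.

NO

The axioms are sound identities: if E1 ↔* E2 then E1 and E2 evaluate identically under any assignment.
Under a=1: E1 evaluates to -2, E2 to 1. Distinct ⇒ no rewrite sequence connects them.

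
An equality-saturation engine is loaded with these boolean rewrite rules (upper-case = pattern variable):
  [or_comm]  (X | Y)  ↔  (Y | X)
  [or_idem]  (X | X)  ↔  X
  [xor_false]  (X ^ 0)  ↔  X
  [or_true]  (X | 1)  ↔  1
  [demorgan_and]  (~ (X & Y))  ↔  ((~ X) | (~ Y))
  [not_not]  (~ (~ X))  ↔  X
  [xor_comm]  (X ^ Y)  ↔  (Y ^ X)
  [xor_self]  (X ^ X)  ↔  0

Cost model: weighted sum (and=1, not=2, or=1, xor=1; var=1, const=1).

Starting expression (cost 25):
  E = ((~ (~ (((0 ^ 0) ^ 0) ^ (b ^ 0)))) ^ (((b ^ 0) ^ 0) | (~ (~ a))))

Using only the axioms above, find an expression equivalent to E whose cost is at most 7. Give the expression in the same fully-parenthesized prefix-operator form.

((0 ^ b) ^ (b | a))   [cost 7]

1. [not_not →] (~ (~ (((0 ^ 0) ^ 0) ^ (b ^ 0))))  →  (((0 ^ 0) ^ 0) ^ (b ^ 0));  E = ((((0 ^ 0) ^ 0) ^ (b ^ 0)) ^ (((b ^ 0) ^ 0) | (~ (~ a))))
2. [xor_false →] ((0 ^ 0) ^ 0)  →  (0 ^ 0);  E = (((0 ^ 0) ^ (b ^ 0)) ^ (((b ^ 0) ^ 0) | (~ (~ a))))
3. [xor_false →] ((b ^ 0) ^ 0)  →  (b ^ 0);  E = (((0 ^ 0) ^ (b ^ 0)) ^ ((b ^ 0) | (~ (~ a))))
4. [xor_false →] (0 ^ 0)  →  0;  E = ((0 ^ (b ^ 0)) ^ ((b ^ 0) | (~ (~ a))))
5. [not_not →] (~ (~ a))  →  a;  E = ((0 ^ (b ^ 0)) ^ ((b ^ 0) | a))
6. [xor_false →] (b ^ 0)  →  b;  E = ((0 ^ (b ^ 0)) ^ (b | a))
7. [xor_false →] (b ^ 0)  →  b;  cost 7 ≤ 7, done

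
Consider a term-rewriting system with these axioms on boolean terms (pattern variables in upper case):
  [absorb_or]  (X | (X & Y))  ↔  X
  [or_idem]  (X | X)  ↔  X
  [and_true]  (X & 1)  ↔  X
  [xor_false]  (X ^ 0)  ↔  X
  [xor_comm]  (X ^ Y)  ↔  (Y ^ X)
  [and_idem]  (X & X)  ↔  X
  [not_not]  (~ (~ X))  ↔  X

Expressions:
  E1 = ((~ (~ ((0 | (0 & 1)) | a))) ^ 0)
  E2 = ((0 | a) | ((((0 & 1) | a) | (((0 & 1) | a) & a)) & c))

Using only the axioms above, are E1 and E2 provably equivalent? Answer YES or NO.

YES

step 1: not_not (→) rewrites (~ (~ ((0 | (0 & 1)) | a))) into ((0 | (0 & 1)) | a), now (((0 | (0 & 1)) | a) ^ 0)
step 2: absorb_or (→) rewrites (0 | (0 & 1)) into 0, now ((0 | a) ^ 0)
step 3: xor_false (→) rewrites ((0 | a) ^ 0) into (0 | a)
step 4: absorb_or (←) rewrites (0 | a) into ((0 | a) | ((0 | a) & c))
step 5: and_true (←) rewrites 0 into (0 & 1), now ((0 | a) | (((0 & 1) | a) & c))
step 6: absorb_or (←) rewrites ((0 & 1) | a) into (((0 & 1) | a) | (((0 & 1) | a) & a)), which is E2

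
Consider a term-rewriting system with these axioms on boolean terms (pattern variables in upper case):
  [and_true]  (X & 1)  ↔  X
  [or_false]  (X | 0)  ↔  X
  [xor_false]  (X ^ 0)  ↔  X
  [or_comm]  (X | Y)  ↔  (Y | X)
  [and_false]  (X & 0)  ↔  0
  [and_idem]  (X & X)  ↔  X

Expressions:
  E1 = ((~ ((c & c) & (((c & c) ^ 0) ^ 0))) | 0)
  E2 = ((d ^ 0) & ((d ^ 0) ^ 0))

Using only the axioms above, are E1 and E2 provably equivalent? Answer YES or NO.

NO

Every axiom is a valid identity, so a rewrite proof would force E1 and E2 to agree under every assignment.
At c=0, d=0: E1 = 1 but E2 = 0; they differ, so no derivation exists.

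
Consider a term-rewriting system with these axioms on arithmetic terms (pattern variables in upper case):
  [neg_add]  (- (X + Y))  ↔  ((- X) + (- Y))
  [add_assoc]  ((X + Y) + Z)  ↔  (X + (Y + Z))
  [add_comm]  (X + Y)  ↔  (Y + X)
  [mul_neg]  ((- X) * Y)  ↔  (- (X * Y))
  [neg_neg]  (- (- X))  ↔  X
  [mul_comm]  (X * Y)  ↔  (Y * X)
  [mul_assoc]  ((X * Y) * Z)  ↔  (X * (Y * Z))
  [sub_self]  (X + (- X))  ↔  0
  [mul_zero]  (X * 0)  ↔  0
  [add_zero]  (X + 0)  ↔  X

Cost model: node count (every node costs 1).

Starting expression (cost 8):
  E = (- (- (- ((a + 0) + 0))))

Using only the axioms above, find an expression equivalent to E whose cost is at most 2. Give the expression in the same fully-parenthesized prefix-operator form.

step 1: neg_neg (→) rewrites (- (- ((a + 0) + 0))) into ((a + 0) + 0), now (- ((a + 0) + 0))
step 2: add_zero (→) rewrites ((a + 0) + 0) into (a + 0), now (- (a + 0))
step 3: add_zero (→) rewrites (a + 0) into a, reaching cost 2 (bound 2)

(- a)   [cost 2]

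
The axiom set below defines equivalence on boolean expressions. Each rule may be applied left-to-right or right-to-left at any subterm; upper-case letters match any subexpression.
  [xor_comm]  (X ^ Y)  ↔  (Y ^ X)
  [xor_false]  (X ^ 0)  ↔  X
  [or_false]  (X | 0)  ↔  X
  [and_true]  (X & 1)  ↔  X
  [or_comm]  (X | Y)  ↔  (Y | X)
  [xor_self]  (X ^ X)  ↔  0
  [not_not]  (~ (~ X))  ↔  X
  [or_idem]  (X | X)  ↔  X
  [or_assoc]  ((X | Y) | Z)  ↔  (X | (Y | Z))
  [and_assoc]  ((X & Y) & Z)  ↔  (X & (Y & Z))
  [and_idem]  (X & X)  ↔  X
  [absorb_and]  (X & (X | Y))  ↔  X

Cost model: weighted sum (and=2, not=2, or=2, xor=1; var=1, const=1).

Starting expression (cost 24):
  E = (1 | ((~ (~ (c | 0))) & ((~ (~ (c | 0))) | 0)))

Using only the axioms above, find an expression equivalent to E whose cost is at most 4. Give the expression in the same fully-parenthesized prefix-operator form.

(1 | c)   [cost 4]

step 1: absorb_and (→) rewrites ((~ (~ (c | 0))) & ((~ (~ (c | 0))) | 0)) into (~ (~ (c | 0))), now (1 | (~ (~ (c | 0))))
step 2: or_false (→) rewrites (c | 0) into c, now (1 | (~ (~ c)))
step 3: not_not (→) rewrites (~ (~ c)) into c, reaching cost 4 (bound 4)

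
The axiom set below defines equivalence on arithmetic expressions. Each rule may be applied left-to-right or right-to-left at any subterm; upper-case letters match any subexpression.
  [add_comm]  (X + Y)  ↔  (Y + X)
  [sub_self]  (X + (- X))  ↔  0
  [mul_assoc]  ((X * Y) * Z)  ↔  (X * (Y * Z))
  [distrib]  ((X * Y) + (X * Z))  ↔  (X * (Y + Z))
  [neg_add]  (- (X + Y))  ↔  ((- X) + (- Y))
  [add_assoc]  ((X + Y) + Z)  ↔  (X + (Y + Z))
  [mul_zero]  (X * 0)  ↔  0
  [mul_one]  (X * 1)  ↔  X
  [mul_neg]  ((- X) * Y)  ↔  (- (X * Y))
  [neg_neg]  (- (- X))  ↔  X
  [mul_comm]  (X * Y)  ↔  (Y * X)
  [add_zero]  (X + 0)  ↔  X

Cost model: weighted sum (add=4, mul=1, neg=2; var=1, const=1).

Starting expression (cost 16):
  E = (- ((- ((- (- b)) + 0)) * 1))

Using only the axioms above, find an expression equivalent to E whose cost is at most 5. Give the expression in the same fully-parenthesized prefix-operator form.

(- (- b))   [cost 5]

1. [neg_neg →] (- (- b))  →  b;  E = (- ((- (b + 0)) * 1))
2. [add_zero →] (b + 0)  →  b;  E = (- ((- b) * 1))
3. [mul_one →] ((- b) * 1)  →  (- b);  cost 5 ≤ 5, done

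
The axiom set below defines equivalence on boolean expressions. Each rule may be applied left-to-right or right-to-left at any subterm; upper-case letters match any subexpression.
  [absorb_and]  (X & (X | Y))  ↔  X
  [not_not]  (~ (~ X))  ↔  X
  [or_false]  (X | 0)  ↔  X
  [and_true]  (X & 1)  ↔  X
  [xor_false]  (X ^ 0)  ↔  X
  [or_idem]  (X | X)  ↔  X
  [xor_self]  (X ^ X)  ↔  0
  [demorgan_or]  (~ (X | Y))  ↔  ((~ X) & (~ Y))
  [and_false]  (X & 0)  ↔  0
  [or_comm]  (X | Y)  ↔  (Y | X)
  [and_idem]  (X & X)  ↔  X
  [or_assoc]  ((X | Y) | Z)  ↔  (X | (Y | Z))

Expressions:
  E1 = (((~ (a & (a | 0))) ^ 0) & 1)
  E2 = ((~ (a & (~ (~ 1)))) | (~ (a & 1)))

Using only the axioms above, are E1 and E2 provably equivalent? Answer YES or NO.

YES

step 1: absorb_and (→) rewrites (a & (a | 0)) into a, now (((~ a) ^ 0) & 1)
step 2: and_true (→) rewrites (((~ a) ^ 0) & 1) into ((~ a) ^ 0)
step 3: xor_false (→) rewrites ((~ a) ^ 0) into (~ a)
step 4: and_true (←) rewrites a into (a & 1), now (~ (a & 1))
step 5: or_idem (←) rewrites (~ (a & 1)) into ((~ (a & 1)) | (~ (a & 1)))
step 6: not_not (←) rewrites 1 into (~ (~ 1)), which is E2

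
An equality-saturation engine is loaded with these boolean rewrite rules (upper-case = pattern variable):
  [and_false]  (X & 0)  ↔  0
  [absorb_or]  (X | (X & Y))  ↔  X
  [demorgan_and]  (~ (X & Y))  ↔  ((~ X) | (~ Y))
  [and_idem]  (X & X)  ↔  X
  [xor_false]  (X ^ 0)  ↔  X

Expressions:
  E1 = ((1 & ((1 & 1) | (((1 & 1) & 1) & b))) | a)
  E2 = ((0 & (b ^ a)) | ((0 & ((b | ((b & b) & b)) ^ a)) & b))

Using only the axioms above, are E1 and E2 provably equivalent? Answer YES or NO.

NO

The axioms are sound identities: if E1 ↔* E2 then E1 and E2 evaluate identically under any assignment.
Under a=0, b=0: E1 evaluates to 1, E2 to 0. Distinct ⇒ no rewrite sequence connects them.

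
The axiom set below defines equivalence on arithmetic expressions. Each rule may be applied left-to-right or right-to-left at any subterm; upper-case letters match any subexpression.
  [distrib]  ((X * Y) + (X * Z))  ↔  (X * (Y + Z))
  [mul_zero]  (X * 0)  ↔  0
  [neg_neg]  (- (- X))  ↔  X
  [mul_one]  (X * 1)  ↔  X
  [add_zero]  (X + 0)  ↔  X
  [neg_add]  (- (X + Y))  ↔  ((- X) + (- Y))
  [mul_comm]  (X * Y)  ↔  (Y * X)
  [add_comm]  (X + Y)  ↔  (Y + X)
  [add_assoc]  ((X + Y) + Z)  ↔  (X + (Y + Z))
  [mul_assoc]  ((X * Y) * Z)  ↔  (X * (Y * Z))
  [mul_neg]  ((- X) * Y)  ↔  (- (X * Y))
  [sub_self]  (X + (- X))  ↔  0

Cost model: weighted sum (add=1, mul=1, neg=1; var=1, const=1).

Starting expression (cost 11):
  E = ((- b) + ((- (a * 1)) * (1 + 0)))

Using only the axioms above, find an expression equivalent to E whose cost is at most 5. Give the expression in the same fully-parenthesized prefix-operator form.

((- b) + (- a))   [cost 5]

1. [mul_one →] (a * 1)  →  a;  E = ((- b) + ((- a) * (1 + 0)))
2. [add_zero →] (1 + 0)  →  1;  E = ((- b) + ((- a) * 1))
3. [mul_one →] ((- a) * 1)  →  (- a);  cost 5 ≤ 5, done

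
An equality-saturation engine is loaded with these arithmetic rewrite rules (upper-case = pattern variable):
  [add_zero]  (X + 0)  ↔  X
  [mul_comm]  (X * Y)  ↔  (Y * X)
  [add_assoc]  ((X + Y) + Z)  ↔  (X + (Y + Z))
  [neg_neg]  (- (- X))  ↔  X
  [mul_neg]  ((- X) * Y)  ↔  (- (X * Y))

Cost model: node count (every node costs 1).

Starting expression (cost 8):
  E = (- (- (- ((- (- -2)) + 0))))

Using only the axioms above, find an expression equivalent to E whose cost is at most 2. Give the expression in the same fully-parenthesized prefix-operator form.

1. [add_zero →] ((- (- -2)) + 0)  →  (- (- -2));  E = (- (- (- (- (- -2)))))
2. [neg_neg →] (- (- (- -2)))  →  (- -2);  E = (- (- (- -2)))
3. [neg_neg →] (- (- -2))  →  -2;  cost 2 ≤ 2, done

(- -2)   [cost 2]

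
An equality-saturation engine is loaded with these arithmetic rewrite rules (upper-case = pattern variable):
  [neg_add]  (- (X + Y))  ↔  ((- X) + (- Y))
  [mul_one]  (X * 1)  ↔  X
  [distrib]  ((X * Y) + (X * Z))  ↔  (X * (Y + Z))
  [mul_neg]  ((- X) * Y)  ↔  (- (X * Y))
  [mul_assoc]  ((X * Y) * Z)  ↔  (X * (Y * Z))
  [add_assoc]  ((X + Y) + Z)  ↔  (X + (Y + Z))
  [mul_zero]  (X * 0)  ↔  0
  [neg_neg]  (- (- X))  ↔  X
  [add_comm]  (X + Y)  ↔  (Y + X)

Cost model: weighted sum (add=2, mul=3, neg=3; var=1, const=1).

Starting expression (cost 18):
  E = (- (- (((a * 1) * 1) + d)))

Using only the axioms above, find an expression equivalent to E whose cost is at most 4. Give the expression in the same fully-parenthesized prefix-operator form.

(a + d)   [cost 4]

step 1: mul_one (→) rewrites (a * 1) into a, now (- (- ((a * 1) + d)))
step 2: neg_neg (→) rewrites (- (- ((a * 1) + d))) into ((a * 1) + d)
step 3: mul_one (→) rewrites (a * 1) into a, reaching cost 4 (bound 4)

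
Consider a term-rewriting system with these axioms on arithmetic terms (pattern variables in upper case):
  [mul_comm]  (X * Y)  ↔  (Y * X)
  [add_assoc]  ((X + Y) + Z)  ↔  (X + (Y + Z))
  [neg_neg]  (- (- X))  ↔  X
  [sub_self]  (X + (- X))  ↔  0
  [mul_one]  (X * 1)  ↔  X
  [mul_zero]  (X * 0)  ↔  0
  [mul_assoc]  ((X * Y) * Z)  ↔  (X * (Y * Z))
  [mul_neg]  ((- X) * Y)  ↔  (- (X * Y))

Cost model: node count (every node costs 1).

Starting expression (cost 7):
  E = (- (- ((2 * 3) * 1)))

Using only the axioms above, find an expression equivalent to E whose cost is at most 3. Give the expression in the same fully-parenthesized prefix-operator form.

(1) (2 * 3)  =[mul_comm →]=  (3 * 2)    ⊢ (- (- ((3 * 2) * 1)))
(2) (- (- ((3 * 2) * 1)))  =[neg_neg →]=  ((3 * 2) * 1)
(3) ((3 * 2) * 1)  =[mul_one →]=  (3 * 2)    ⊢ cost 3, within 3

(3 * 2)   [cost 3]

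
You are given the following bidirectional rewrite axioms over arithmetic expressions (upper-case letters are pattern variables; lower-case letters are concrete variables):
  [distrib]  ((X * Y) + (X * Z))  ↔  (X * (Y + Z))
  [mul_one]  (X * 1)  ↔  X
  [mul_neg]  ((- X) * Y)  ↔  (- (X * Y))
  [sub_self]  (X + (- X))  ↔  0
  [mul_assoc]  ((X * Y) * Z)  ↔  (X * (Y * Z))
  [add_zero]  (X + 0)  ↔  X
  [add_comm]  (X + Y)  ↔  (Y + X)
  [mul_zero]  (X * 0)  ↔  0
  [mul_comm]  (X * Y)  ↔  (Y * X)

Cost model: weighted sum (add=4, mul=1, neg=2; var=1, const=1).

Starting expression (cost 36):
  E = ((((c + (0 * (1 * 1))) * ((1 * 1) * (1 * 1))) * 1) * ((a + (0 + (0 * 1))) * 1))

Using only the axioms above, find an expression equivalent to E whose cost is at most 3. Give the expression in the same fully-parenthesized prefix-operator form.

step 1: mul_one (→) rewrites (1 * 1) into 1, now ((((c + (0 * 1)) * ((1 * 1) * (1 * 1))) * 1) * ((a + (0 + (0 * 1))) * 1))
step 2: mul_one (→) rewrites (0 * 1) into 0, now ((((c + 0) * ((1 * 1) * (1 * 1))) * 1) * ((a + (0 + (0 * 1))) * 1))
step 3: mul_one (→) rewrites (0 * 1) into 0, now ((((c + 0) * ((1 * 1) * (1 * 1))) * 1) * ((a + (0 + 0)) * 1))
step 4: add_zero (→) rewrites (0 + 0) into 0, now ((((c + 0) * ((1 * 1) * (1 * 1))) * 1) * ((a + 0) * 1))
step 5: mul_one (→) rewrites (((c + 0) * ((1 * 1) * (1 * 1))) * 1) into ((c + 0) * ((1 * 1) * (1 * 1))), now (((c + 0) * ((1 * 1) * (1 * 1))) * ((a + 0) * 1))
step 6: mul_one (→) rewrites (1 * 1) into 1, now (((c + 0) * ((1 * 1) * 1)) * ((a + 0) * 1))
step 7: mul_one (→) rewrites ((1 * 1) * 1) into (1 * 1), now (((c + 0) * (1 * 1)) * ((a + 0) * 1))
step 8: mul_one (→) rewrites (1 * 1) into 1, now (((c + 0) * 1) * ((a + 0) * 1))
step 9: add_zero (→) rewrites (a + 0) into a, now (((c + 0) * 1) * (a * 1))
step 10: add_zero (→) rewrites (c + 0) into c, now ((c * 1) * (a * 1))
step 11: mul_one (→) rewrites (c * 1) into c, now (c * (a * 1))
step 12: mul_one (→) rewrites (a * 1) into a, reaching cost 3 (bound 3)

(c * a)   [cost 3]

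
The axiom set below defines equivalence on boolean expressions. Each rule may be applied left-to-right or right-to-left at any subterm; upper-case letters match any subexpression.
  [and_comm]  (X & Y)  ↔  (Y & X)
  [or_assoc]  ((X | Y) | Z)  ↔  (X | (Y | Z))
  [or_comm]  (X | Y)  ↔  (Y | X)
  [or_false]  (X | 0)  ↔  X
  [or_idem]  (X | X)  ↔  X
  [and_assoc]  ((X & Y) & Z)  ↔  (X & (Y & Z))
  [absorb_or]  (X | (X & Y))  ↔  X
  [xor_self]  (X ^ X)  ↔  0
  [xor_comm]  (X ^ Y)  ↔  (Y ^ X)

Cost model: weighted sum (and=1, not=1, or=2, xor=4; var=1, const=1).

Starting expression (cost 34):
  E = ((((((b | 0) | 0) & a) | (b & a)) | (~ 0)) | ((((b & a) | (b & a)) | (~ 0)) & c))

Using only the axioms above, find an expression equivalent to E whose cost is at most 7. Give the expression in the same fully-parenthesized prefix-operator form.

1. [or_false →] (b | 0)  →  b;  E = (((((b | 0) & a) | (b & a)) | (~ 0)) | ((((b & a) | (b & a)) | (~ 0)) & c))
2. [or_false →] (b | 0)  →  b;  E = ((((b & a) | (b & a)) | (~ 0)) | ((((b & a) | (b & a)) | (~ 0)) & c))
3. [absorb_or →] ((((b & a) | (b & a)) | (~ 0)) | ((((b & a) | (b & a)) | (~ 0)) & c))  →  (((b & a) | (b & a)) | (~ 0))
4. [or_idem →] ((b & a) | (b & a))  →  (b & a);  cost 7 ≤ 7, done

((b & a) | (~ 0))   [cost 7]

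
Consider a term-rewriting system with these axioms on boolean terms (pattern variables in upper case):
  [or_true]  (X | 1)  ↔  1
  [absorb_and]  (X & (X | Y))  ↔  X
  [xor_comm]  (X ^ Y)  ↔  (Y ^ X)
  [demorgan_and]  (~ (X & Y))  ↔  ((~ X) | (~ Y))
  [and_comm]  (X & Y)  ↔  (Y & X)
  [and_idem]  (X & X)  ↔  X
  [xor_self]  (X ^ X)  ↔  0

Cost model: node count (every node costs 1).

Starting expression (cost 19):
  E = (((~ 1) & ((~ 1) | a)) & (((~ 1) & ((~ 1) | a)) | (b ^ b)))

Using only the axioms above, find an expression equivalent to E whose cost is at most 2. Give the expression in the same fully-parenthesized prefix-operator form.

(1) (b ^ b)  =[xor_self →]=  0    ⊢ (((~ 1) & ((~ 1) | a)) & (((~ 1) & ((~ 1) | a)) | 0))
(2) (((~ 1) & ((~ 1) | a)) & (((~ 1) & ((~ 1) | a)) | 0))  =[absorb_and →]=  ((~ 1) & ((~ 1) | a))
(3) ((~ 1) & ((~ 1) | a))  =[absorb_and →]=  (~ 1)    ⊢ cost 2, within 2

(~ 1)   [cost 2]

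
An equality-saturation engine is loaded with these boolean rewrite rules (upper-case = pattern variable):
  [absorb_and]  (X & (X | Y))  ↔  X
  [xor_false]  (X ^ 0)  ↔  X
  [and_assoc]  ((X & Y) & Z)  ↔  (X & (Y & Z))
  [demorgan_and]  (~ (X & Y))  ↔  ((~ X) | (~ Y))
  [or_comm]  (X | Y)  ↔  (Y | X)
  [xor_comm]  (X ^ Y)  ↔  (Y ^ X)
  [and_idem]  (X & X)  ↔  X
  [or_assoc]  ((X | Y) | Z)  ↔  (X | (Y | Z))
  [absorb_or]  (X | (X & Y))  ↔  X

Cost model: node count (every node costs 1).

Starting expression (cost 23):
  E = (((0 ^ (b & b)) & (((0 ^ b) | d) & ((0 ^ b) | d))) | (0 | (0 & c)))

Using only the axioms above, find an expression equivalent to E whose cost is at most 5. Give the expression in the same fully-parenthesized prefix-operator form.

1. [and_idem →] (((0 ^ b) | d) & ((0 ^ b) | d))  →  ((0 ^ b) | d);  E = (((0 ^ (b & b)) & ((0 ^ b) | d)) | (0 | (0 & c)))
2. [and_idem →] (b & b)  →  b;  E = (((0 ^ b) & ((0 ^ b) | d)) | (0 | (0 & c)))
3. [absorb_and →] ((0 ^ b) & ((0 ^ b) | d))  →  (0 ^ b);  E = ((0 ^ b) | (0 | (0 & c)))
4. [absorb_or →] (0 | (0 & c))  →  0;  cost 5 ≤ 5, done

((0 ^ b) | 0)   [cost 5]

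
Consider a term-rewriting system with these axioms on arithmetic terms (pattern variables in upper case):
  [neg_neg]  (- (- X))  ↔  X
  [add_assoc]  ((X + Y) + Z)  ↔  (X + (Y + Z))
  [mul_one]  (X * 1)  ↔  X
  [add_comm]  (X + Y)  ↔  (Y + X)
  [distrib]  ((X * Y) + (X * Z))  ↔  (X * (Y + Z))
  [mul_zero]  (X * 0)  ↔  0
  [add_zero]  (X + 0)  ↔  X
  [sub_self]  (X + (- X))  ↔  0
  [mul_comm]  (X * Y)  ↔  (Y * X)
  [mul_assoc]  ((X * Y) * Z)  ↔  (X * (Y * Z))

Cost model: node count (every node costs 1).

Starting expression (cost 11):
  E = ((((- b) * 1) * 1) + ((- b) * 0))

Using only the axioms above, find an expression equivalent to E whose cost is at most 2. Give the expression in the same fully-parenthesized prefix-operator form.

(- b)   [cost 2]

1. [mul_one →] ((- b) * 1)  →  (- b);  E = (((- b) * 1) + ((- b) * 0))
2. [distrib →] (((- b) * 1) + ((- b) * 0))  →  ((- b) * (1 + 0))
3. [add_zero →] (1 + 0)  →  1;  E = ((- b) * 1)
4. [mul_one →] ((- b) * 1)  →  (- b);  cost 2 ≤ 2, done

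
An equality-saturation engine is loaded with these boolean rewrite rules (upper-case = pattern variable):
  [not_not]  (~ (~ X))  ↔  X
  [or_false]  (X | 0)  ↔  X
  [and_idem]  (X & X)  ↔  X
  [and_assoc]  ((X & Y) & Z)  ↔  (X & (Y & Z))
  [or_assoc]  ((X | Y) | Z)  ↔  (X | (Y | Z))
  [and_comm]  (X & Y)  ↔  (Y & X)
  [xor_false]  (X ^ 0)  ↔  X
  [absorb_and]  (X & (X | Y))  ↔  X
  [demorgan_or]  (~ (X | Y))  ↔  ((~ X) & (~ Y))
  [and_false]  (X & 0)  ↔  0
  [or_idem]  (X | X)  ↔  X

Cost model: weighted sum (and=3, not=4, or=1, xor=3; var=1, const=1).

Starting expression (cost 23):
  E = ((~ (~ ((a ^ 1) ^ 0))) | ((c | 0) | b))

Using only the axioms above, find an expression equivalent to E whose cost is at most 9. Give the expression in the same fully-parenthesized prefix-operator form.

(1) (~ (~ ((a ^ 1) ^ 0)))  =[not_not →]=  ((a ^ 1) ^ 0)    ⊢ (((a ^ 1) ^ 0) | ((c | 0) | b))
(2) ((a ^ 1) ^ 0)  =[xor_false →]=  (a ^ 1)    ⊢ ((a ^ 1) | ((c | 0) | b))
(3) (c | 0)  =[or_false →]=  c    ⊢ cost 9, within 9

((a ^ 1) | (c | b))   [cost 9]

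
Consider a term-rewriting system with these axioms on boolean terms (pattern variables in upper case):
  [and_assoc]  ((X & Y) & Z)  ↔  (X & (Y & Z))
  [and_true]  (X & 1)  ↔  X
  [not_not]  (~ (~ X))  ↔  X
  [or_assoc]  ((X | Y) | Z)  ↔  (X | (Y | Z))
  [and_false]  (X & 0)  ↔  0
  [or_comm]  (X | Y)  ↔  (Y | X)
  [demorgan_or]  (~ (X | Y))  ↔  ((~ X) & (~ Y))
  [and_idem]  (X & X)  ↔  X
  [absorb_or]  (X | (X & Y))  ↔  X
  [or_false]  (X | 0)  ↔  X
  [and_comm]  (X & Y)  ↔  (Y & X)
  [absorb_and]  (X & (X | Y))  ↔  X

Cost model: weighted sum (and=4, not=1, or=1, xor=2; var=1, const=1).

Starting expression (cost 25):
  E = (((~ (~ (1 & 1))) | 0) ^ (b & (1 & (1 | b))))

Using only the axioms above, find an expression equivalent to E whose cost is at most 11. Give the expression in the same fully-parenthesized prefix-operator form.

(1) (1 & 1)  =[and_idem →]=  1    ⊢ (((~ (~ 1)) | 0) ^ (b & (1 & (1 | b))))
(2) (~ (~ 1))  =[not_not →]=  1    ⊢ ((1 | 0) ^ (b & (1 & (1 | b))))
(3) (1 & (1 | b))  =[absorb_and →]=  1    ⊢ cost 11, within 11

((1 | 0) ^ (b & 1))   [cost 11]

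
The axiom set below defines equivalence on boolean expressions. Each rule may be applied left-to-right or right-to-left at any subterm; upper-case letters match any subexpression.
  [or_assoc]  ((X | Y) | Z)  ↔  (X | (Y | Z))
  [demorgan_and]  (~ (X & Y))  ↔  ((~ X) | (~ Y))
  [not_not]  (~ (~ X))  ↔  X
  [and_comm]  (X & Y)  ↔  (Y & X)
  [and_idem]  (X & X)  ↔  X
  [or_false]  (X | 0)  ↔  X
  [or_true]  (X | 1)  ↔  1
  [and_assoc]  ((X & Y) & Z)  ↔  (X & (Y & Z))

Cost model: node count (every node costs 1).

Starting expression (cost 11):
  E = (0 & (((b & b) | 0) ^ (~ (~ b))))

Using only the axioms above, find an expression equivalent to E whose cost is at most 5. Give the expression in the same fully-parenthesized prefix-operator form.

(0 & (b ^ b))   [cost 5]

step 1: and_idem (→) rewrites (b & b) into b, now (0 & ((b | 0) ^ (~ (~ b))))
step 2: not_not (→) rewrites (~ (~ b)) into b, now (0 & ((b | 0) ^ b))
step 3: or_false (→) rewrites (b | 0) into b, reaching cost 5 (bound 5)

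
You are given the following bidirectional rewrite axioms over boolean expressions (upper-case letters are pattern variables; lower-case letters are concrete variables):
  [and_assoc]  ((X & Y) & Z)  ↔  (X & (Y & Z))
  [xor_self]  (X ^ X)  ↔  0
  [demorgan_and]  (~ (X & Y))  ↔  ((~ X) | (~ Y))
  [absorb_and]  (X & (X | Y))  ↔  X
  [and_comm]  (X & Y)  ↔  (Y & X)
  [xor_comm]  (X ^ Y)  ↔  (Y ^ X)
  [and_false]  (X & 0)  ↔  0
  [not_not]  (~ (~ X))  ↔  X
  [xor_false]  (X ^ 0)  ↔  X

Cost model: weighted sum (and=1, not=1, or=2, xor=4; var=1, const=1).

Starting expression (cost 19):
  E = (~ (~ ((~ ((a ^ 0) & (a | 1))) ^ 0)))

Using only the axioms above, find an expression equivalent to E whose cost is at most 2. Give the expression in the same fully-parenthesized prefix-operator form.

step 1: xor_false (→) rewrites ((~ ((a ^ 0) & (a | 1))) ^ 0) into (~ ((a ^ 0) & (a | 1))), now (~ (~ (~ ((a ^ 0) & (a | 1)))))
step 2: not_not (→) rewrites (~ (~ (~ ((a ^ 0) & (a | 1))))) into (~ ((a ^ 0) & (a | 1)))
step 3: xor_false (→) rewrites (a ^ 0) into a, now (~ (a & (a | 1)))
step 4: absorb_and (→) rewrites (a & (a | 1)) into a, reaching cost 2 (bound 2)

(~ a)   [cost 2]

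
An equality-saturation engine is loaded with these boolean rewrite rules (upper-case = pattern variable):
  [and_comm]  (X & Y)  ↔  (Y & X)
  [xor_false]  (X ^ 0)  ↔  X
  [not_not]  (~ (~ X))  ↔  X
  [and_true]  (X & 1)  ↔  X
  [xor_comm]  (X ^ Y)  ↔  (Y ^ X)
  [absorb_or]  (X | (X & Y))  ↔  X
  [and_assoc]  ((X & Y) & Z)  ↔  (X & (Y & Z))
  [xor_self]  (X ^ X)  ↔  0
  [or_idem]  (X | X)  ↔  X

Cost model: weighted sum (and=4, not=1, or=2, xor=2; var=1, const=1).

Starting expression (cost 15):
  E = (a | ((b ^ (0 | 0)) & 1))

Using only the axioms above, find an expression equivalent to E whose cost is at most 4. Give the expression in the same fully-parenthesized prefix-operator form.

(a | b)   [cost 4]

1. [or_idem →] (0 | 0)  →  0;  E = (a | ((b ^ 0) & 1))
2. [xor_false →] (b ^ 0)  →  b;  E = (a | (b & 1))
3. [and_true →] (b & 1)  →  b;  cost 4 ≤ 4, done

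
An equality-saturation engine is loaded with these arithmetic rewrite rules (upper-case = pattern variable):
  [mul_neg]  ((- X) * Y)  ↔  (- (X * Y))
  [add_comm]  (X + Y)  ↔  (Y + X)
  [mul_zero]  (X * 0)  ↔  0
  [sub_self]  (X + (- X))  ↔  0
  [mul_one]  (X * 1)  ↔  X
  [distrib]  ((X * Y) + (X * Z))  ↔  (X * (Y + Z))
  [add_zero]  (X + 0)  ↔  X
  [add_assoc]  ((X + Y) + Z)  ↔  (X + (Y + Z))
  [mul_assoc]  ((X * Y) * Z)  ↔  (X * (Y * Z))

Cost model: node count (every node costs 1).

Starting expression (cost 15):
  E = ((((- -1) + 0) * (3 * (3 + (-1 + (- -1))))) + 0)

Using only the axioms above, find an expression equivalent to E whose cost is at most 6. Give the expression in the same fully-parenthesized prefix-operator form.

step 1: sub_self (→) rewrites (-1 + (- -1)) into 0, now ((((- -1) + 0) * (3 * (3 + 0))) + 0)
step 2: add_zero (→) rewrites ((- -1) + 0) into (- -1), now (((- -1) * (3 * (3 + 0))) + 0)
step 3: add_zero (→) rewrites (3 + 0) into 3, now (((- -1) * (3 * 3)) + 0)
step 4: add_zero (→) rewrites (((- -1) * (3 * 3)) + 0) into ((- -1) * (3 * 3)), reaching cost 6 (bound 6)

((- -1) * (3 * 3))   [cost 6]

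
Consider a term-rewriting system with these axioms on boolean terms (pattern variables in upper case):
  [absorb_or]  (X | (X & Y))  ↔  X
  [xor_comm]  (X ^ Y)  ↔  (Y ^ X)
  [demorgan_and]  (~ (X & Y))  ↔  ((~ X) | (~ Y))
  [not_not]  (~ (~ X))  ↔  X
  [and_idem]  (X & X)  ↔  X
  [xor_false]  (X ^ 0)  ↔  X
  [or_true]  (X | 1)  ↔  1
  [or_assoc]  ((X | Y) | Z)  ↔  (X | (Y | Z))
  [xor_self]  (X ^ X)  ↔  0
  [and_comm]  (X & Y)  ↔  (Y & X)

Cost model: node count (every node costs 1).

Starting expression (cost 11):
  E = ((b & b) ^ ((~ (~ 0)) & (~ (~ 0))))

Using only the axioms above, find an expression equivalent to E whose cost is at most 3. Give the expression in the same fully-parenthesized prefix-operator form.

(1) ((~ (~ 0)) & (~ (~ 0)))  =[and_idem →]=  (~ (~ 0))    ⊢ ((b & b) ^ (~ (~ 0)))
(2) (b & b)  =[and_idem →]=  b    ⊢ (b ^ (~ (~ 0)))
(3) (~ (~ 0))  =[not_not →]=  0    ⊢ cost 3, within 3

(b ^ 0)   [cost 3]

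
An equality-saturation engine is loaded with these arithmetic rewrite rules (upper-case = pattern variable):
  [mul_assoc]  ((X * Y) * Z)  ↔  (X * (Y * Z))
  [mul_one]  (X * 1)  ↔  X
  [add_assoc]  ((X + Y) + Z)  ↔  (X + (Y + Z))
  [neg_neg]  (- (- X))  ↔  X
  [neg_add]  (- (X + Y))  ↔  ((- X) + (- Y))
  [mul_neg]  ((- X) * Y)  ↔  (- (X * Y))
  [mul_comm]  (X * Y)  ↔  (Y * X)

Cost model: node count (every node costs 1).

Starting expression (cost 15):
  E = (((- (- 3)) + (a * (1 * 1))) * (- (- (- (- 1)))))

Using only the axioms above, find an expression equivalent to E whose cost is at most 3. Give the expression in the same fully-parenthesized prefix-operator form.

(3 + a)   [cost 3]

step 1: neg_neg (→) rewrites (- (- (- 1))) into (- 1), now (((- (- 3)) + (a * (1 * 1))) * (- (- 1)))
step 2: neg_neg (→) rewrites (- (- 1)) into 1, now (((- (- 3)) + (a * (1 * 1))) * 1)
step 3: mul_one (→) rewrites (((- (- 3)) + (a * (1 * 1))) * 1) into ((- (- 3)) + (a * (1 * 1)))
step 4: mul_one (→) rewrites (1 * 1) into 1, now ((- (- 3)) + (a * 1))
step 5: neg_neg (→) rewrites (- (- 3)) into 3, now (3 + (a * 1))
step 6: mul_one (→) rewrites (a * 1) into a, reaching cost 3 (bound 3)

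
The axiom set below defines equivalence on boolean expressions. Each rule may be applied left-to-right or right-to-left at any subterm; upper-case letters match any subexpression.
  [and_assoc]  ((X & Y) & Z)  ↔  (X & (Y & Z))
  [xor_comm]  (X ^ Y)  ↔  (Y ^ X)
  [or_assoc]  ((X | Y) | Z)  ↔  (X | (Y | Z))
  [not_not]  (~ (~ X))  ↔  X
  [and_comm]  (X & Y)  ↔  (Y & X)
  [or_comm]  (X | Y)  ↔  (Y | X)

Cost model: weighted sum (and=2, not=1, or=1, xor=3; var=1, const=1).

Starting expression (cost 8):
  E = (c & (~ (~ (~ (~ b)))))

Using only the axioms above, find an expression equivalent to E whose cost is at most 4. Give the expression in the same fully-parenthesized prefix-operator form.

(c & b)   [cost 4]

step 1: not_not (→) rewrites (~ (~ b)) into b, now (c & (~ (~ b)))
step 2: not_not (→) rewrites (~ (~ b)) into b, reaching cost 4 (bound 4)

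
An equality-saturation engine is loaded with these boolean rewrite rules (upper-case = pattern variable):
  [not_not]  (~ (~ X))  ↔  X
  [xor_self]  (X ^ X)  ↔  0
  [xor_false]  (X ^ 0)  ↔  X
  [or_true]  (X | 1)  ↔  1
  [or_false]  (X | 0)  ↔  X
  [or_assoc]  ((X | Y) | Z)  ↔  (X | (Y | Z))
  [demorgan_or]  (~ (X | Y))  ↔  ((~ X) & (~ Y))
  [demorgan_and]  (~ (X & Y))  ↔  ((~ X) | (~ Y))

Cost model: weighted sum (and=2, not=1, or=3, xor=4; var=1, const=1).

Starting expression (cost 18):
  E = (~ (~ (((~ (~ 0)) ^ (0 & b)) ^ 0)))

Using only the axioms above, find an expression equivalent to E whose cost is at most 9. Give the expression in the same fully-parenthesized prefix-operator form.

(0 ^ (0 & b))   [cost 9]

(1) (~ (~ (((~ (~ 0)) ^ (0 & b)) ^ 0)))  =[not_not →]=  (((~ (~ 0)) ^ (0 & b)) ^ 0)
(2) (~ (~ 0))  =[not_not →]=  0    ⊢ ((0 ^ (0 & b)) ^ 0)
(3) ((0 ^ (0 & b)) ^ 0)  =[xor_false →]=  (0 ^ (0 & b))    ⊢ cost 9, within 9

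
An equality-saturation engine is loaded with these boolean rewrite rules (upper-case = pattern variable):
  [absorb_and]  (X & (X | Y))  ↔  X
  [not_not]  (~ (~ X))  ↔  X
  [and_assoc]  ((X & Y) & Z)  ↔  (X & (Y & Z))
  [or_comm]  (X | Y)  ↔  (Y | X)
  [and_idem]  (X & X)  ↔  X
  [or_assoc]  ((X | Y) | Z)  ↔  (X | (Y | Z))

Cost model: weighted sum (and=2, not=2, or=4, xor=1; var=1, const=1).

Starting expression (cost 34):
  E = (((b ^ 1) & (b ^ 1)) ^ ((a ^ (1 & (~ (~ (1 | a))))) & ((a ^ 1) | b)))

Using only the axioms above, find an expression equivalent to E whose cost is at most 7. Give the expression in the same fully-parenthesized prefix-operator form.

step 1: not_not (→) rewrites (~ (~ (1 | a))) into (1 | a), now (((b ^ 1) & (b ^ 1)) ^ ((a ^ (1 & (1 | a))) & ((a ^ 1) | b)))
step 2: and_idem (→) rewrites ((b ^ 1) & (b ^ 1)) into (b ^ 1), now ((b ^ 1) ^ ((a ^ (1 & (1 | a))) & ((a ^ 1) | b)))
step 3: absorb_and (→) rewrites (1 & (1 | a)) into 1, now ((b ^ 1) ^ ((a ^ 1) & ((a ^ 1) | b)))
step 4: absorb_and (→) rewrites ((a ^ 1) & ((a ^ 1) | b)) into (a ^ 1), reaching cost 7 (bound 7)

((b ^ 1) ^ (a ^ 1))   [cost 7]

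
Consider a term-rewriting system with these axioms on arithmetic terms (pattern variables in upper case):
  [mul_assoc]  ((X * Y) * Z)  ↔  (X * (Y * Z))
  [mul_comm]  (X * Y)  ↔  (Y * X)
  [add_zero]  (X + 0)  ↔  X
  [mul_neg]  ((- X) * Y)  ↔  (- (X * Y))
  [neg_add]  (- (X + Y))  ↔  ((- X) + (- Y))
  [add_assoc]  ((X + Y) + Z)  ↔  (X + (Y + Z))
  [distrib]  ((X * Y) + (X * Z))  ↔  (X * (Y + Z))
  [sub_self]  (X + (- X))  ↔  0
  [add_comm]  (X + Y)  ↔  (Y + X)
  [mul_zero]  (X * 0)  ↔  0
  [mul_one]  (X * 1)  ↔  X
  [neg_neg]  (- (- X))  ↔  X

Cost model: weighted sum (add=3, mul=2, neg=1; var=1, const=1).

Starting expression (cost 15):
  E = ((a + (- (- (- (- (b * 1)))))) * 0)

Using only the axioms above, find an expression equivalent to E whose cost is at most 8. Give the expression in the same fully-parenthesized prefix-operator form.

(1) (b * 1)  =[mul_one →]=  b    ⊢ ((a + (- (- (- (- b))))) * 0)
(2) (- (- b))  =[neg_neg →]=  b    ⊢ ((a + (- (- b))) * 0)
(3) (- (- b))  =[neg_neg →]=  b    ⊢ cost 8, within 8

((a + b) * 0)   [cost 8]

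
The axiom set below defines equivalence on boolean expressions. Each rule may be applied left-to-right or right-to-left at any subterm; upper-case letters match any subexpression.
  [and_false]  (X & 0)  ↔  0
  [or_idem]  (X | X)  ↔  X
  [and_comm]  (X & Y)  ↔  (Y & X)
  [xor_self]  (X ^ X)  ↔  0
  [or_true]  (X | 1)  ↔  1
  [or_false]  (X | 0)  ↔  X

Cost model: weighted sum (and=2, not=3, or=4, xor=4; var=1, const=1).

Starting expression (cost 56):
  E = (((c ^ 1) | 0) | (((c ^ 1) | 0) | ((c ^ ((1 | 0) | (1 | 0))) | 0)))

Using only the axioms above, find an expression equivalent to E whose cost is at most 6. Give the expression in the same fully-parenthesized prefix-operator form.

(c ^ 1)   [cost 6]

1. [or_idem →] ((1 | 0) | (1 | 0))  →  (1 | 0);  E = (((c ^ 1) | 0) | (((c ^ 1) | 0) | ((c ^ (1 | 0)) | 0)))
2. [or_false →] ((c ^ 1) | 0)  →  (c ^ 1);  E = ((c ^ 1) | (((c ^ 1) | 0) | ((c ^ (1 | 0)) | 0)))
3. [or_false →] (1 | 0)  →  1;  E = ((c ^ 1) | (((c ^ 1) | 0) | ((c ^ 1) | 0)))
4. [or_idem →] (((c ^ 1) | 0) | ((c ^ 1) | 0))  →  ((c ^ 1) | 0);  E = ((c ^ 1) | ((c ^ 1) | 0))
5. [or_false →] ((c ^ 1) | 0)  →  (c ^ 1);  E = ((c ^ 1) | (c ^ 1))
6. [or_idem →] ((c ^ 1) | (c ^ 1))  →  (c ^ 1);  cost 6 ≤ 6, done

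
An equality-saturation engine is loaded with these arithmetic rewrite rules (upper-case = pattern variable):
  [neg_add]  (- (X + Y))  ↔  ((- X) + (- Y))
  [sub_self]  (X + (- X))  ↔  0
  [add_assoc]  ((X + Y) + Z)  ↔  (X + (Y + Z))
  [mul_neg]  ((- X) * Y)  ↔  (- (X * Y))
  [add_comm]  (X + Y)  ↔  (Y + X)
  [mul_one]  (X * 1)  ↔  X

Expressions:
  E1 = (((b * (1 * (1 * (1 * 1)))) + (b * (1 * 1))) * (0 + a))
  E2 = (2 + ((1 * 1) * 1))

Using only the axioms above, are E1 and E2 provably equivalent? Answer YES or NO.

Every axiom is a valid identity, so a rewrite proof would force E1 and E2 to agree under every assignment.
At a=0, b=0: E1 = 0 but E2 = 3; they differ, so no derivation exists.

NO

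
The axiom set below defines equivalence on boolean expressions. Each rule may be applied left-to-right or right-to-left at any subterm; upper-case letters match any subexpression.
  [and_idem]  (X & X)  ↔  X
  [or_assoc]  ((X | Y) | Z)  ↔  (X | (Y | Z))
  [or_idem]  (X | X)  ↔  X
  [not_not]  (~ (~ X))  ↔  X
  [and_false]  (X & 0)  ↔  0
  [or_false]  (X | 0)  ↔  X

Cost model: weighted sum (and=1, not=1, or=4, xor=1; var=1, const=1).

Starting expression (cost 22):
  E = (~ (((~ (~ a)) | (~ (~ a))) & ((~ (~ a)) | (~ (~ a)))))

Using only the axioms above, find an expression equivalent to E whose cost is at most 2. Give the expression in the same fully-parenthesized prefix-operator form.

(~ a)   [cost 2]

1. [and_idem →] (((~ (~ a)) | (~ (~ a))) & ((~ (~ a)) | (~ (~ a))))  →  ((~ (~ a)) | (~ (~ a)));  E = (~ ((~ (~ a)) | (~ (~ a))))
2. [or_idem →] ((~ (~ a)) | (~ (~ a)))  →  (~ (~ a));  E = (~ (~ (~ a)))
3. [not_not →] (~ (~ a))  →  a;  cost 2 ≤ 2, done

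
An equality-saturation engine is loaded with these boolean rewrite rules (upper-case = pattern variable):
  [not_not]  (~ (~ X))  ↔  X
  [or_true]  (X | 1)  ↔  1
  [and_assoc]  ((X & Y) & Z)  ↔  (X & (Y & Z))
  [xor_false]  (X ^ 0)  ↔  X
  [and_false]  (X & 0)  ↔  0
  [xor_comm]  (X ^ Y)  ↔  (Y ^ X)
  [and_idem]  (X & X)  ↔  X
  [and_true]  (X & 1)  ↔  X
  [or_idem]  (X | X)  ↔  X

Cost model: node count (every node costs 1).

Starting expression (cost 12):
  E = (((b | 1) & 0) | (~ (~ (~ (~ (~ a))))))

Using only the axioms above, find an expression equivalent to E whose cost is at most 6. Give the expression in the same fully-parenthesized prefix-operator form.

step 1: not_not (→) rewrites (~ (~ (~ (~ a)))) into (~ (~ a)), now (((b | 1) & 0) | (~ (~ (~ a))))
step 2: or_true (→) rewrites (b | 1) into 1, now ((1 & 0) | (~ (~ (~ a))))
step 3: not_not (→) rewrites (~ (~ a)) into a, reaching cost 6 (bound 6)

((1 & 0) | (~ a))   [cost 6]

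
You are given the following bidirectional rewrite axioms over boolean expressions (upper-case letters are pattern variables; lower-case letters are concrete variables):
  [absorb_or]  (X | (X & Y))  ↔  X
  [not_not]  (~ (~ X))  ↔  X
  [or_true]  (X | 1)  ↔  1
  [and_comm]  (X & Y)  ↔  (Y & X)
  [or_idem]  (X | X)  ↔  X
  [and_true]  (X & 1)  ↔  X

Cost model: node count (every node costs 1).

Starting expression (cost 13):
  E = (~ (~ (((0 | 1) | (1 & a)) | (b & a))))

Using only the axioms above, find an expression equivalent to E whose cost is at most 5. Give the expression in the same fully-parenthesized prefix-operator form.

(1 | (b & a))   [cost 5]

step 1: not_not (→) rewrites (~ (~ (((0 | 1) | (1 & a)) | (b & a)))) into (((0 | 1) | (1 & a)) | (b & a))
step 2: or_true (→) rewrites (0 | 1) into 1, now ((1 | (1 & a)) | (b & a))
step 3: absorb_or (→) rewrites (1 | (1 & a)) into 1, reaching cost 5 (bound 5)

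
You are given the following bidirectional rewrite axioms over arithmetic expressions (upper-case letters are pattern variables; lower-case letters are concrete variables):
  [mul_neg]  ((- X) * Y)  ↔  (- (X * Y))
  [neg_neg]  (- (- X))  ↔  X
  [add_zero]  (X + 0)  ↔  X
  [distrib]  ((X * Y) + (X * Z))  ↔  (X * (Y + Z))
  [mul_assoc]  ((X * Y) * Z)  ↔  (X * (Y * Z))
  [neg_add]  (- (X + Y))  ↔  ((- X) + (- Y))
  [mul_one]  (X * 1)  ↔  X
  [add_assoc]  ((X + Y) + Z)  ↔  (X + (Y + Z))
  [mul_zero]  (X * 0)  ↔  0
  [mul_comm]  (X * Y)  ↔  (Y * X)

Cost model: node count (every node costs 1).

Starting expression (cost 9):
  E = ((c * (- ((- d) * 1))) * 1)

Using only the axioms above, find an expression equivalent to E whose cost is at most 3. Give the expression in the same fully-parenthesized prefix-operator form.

1. [mul_one →] ((- d) * 1)  →  (- d);  E = ((c * (- (- d))) * 1)
2. [mul_one →] ((c * (- (- d))) * 1)  →  (c * (- (- d)))
3. [neg_neg →] (- (- d))  →  d;  cost 3 ≤ 3, done

(c * d)   [cost 3]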